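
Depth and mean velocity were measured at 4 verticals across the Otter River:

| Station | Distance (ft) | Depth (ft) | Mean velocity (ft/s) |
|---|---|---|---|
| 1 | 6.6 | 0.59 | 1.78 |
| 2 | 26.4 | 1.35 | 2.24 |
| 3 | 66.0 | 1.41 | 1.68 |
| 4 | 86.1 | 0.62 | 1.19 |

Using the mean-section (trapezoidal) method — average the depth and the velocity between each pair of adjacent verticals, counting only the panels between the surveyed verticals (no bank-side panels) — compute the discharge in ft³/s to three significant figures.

175 ft³/s

Panel 1-2: Δb = 19.8 ft, d̄ = (0.59+1.35)/2 = 0.97, v̄ = (1.78+2.24)/2 = 2.01 → q = 19.8×0.97×2.01 = 38.60 ft³/s
Panel 2-3: Δb = 39.6 ft, d̄ = (1.35+1.41)/2 = 1.38, v̄ = (2.24+1.68)/2 = 1.96 → q = 39.6×1.38×1.96 = 107.1 ft³/s
Panel 3-4: Δb = 20.1 ft, d̄ = (1.41+0.62)/2 = 1.015, v̄ = (1.68+1.19)/2 = 1.435 → q = 20.1×1.015×1.435 = 29.28 ft³/s
Q = Σ q = 175.0 ft³/s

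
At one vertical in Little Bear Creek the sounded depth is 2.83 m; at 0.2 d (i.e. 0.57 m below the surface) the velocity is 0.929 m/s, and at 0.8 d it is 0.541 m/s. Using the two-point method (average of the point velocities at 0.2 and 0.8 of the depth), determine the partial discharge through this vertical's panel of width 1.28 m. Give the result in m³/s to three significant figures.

2.66 m³/s

v̄ = (0.929 + 0.541) / 2 = 0.7350 m/s
q = v̄ × d × w = 0.7350 × 2.83 × 1.28 = 2.662 m³/s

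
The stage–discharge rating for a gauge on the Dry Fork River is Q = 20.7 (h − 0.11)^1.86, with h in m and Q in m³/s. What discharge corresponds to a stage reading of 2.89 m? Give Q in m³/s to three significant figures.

139 m³/s

Q = 20.7 × (2.89 − 0.11)^1.86 = 20.7 × 2.78^1.86 = 138.6 m³/s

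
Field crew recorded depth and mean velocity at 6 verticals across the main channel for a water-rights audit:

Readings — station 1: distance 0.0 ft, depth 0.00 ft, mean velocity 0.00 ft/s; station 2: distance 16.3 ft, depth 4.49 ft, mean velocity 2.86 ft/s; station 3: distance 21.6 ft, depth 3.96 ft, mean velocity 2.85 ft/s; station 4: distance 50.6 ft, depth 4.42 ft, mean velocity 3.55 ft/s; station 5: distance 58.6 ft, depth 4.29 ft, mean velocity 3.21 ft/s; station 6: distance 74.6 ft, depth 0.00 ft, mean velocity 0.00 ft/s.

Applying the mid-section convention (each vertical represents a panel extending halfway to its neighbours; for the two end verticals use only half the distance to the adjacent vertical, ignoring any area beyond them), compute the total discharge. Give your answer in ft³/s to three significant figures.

788 ft³/s

w_2 = (21.6 − 0.0)/2 = 10.8 ft; q_2 = 2.86 × 4.49 × 10.8 = 138.7 ft³/s
w_3 = (50.6 − 16.3)/2 = 17.15 ft; q_3 = 2.85 × 3.96 × 17.15 = 193.6 ft³/s
w_4 = (58.6 − 21.6)/2 = 18.5 ft; q_4 = 3.55 × 4.42 × 18.5 = 290.3 ft³/s
w_5 = (74.6 − 50.6)/2 = 12 ft; q_5 = 3.21 × 4.29 × 12 = 165.3 ft³/s
Stations 1, 6 contribute zero (depth or velocity is 0).
Q = Σ qᵢ = 787.8 ft³/s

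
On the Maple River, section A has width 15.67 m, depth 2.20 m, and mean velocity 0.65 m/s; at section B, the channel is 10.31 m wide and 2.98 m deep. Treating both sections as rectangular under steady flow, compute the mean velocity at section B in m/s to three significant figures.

Q = A₁V₁ = (15.67×2.20) × 0.65 = 22.41 m³/s
A₂ = 10.31 × 2.98 = 30.72 m²
V₂ = Q/A₂ = 22.41/30.72 = 0.7293 m/s

0.729 m/s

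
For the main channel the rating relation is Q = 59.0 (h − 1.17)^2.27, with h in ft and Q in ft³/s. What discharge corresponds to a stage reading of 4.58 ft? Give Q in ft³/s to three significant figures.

Q = 59.0 × (4.58 − 1.17)^2.27 = 59.0 × 3.41^2.27 = 955.4 ft³/s

955 ft³/s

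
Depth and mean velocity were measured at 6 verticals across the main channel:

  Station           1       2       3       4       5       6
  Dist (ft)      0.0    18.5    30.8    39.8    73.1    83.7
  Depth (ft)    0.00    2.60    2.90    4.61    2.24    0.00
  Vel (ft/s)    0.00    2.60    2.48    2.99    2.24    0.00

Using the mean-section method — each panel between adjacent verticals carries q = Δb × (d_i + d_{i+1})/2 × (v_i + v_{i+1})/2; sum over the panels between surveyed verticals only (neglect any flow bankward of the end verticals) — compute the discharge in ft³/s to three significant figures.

Panel 1-2: Δb = 18.5 ft, d̄ = (0.00+2.60)/2 = 1.3, v̄ = (0.00+2.60)/2 = 1.3 → q = 18.5×1.3×1.3 = 31.27 ft³/s
Panel 2-3: Δb = 12.3 ft, d̄ = (2.60+2.90)/2 = 2.75, v̄ = (2.60+2.48)/2 = 2.54 → q = 12.3×2.75×2.54 = 85.92 ft³/s
Panel 3-4: Δb = 9 ft, d̄ = (2.90+4.61)/2 = 3.755, v̄ = (2.48+2.99)/2 = 2.735 → q = 9×3.755×2.735 = 92.43 ft³/s
Panel 4-5: Δb = 33.3 ft, d̄ = (4.61+2.24)/2 = 3.425, v̄ = (2.99+2.24)/2 = 2.615 → q = 33.3×3.425×2.615 = 298.2 ft³/s
Panel 5-6: Δb = 10.6 ft, d̄ = (2.24+0.00)/2 = 1.12, v̄ = (2.24+0.00)/2 = 1.12 → q = 10.6×1.12×1.12 = 13.30 ft³/s
Q = Σ q = 521.2 ft³/s

521 ft³/s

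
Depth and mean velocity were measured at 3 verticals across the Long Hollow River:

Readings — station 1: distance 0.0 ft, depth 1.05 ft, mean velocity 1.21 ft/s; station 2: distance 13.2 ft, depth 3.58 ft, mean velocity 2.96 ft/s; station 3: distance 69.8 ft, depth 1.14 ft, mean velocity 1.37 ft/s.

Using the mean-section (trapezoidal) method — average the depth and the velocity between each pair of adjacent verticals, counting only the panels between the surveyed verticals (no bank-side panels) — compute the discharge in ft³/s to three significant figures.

Panel 1-2: Δb = 13.2 ft, d̄ = (1.05+3.58)/2 = 2.315, v̄ = (1.21+2.96)/2 = 2.085 → q = 13.2×2.315×2.085 = 63.71 ft³/s
Panel 2-3: Δb = 56.6 ft, d̄ = (3.58+1.14)/2 = 2.36, v̄ = (2.96+1.37)/2 = 2.165 → q = 56.6×2.36×2.165 = 289.2 ft³/s
Q = Σ q = 352.9 ft³/s

353 ft³/s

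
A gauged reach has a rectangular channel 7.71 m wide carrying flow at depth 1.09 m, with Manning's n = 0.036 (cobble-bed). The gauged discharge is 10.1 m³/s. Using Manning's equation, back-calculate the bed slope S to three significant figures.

0.00233

A = b·y = 7.71 × 1.09 = 8.404 m²
P = b + 2y = 7.71 + 2×1.09 = 9.890 m
R = A/P = 8.404/9.890 = 0.8497 m
S = (Q·n / (1·A·R^(2/3)))² = (10.1×0.036 / (1×8.404×0.8971))² = 0.002326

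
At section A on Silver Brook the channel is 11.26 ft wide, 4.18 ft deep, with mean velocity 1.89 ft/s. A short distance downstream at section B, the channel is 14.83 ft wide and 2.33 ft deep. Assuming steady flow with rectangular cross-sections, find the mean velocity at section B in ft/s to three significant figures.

2.57 ft/s

Q = A₁V₁ = (11.26×4.18) × 1.89 = 88.96 ft³/s
A₂ = 14.83 × 2.33 = 34.55 ft²
V₂ = Q/A₂ = 88.96/34.55 = 2.574 ft/s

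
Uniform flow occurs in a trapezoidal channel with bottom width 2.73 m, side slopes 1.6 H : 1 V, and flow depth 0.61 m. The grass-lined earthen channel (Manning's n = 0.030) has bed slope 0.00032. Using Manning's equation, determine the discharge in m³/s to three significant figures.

0.791 m³/s

A = (b + z·y)·y = (2.73 + 1.6×0.61)×0.61 = 2.261 m²
P = b + 2y√(1+z²) = 2.73 + 2×0.61×√(1+1.6²) = 5.032 m
R = A/P = 2.261/5.032 = 0.4493 m
Q = (1/n)·A·R^(2/3)·S^(1/2) = (1/0.030) × 2.261 × 0.4493^(2/3) × 0.00032^(1/2) = 0.7907 m³/s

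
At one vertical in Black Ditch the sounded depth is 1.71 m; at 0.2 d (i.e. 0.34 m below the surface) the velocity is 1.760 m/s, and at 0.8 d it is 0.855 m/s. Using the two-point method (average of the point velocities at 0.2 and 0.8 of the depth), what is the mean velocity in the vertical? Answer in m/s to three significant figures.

v̄ = (1.760 + 0.855) / 2 = 1.308 m/s

1.31 m/s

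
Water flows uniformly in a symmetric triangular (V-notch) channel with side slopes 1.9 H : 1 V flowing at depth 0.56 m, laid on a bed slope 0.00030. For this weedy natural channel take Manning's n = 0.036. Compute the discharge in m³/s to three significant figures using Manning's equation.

A = z·y² = 1.9×0.56² = 0.5958 m²
P = 2y√(1+z²) = 2×0.56×√(1+1.9²) = 2.405 m
R = A/P = 0.5958/2.405 = 0.2478 m
Q = (1/n)·A·R^(2/3)·S^(1/2) = (1/0.036) × 0.5958 × 0.2478^(2/3) × 0.00030^(1/2) = 0.1131 m³/s

0.113 m³/s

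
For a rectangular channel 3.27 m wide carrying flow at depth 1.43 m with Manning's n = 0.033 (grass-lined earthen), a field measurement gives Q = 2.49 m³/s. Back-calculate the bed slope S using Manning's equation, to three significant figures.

A = b·y = 3.27 × 1.43 = 4.676 m²
P = b + 2y = 3.27 + 2×1.43 = 6.130 m
R = A/P = 4.676/6.130 = 0.7628 m
S = (Q·n / (1·A·R^(2/3)))² = (2.49×0.033 / (1×4.676×0.8349))² = 0.0004430

0.000443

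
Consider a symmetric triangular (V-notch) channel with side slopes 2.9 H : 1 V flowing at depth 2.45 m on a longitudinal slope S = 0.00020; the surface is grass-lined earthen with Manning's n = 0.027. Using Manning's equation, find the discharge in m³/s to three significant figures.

10.1 m³/s

A = z·y² = 2.9×2.45² = 17.41 m²
P = 2y√(1+z²) = 2×2.45×√(1+2.9²) = 15.03 m
R = A/P = 17.41/15.03 = 1.158 m
Q = (1/n)·A·R^(2/3)·S^(1/2) = (1/0.027) × 17.41 × 1.158^(2/3) × 0.00020^(1/2) = 10.05 m³/s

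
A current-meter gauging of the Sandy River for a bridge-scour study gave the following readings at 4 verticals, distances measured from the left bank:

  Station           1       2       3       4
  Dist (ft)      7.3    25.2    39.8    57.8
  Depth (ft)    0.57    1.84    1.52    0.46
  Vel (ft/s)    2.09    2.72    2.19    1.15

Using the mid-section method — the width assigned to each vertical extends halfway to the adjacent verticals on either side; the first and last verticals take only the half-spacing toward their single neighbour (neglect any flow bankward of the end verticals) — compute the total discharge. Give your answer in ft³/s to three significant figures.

w_1 = (25.2 − 7.3)/2 = 8.95 ft; q_1 = 2.09 × 0.57 × 8.95 = 10.66 ft³/s
w_2 = (39.8 − 7.3)/2 = 16.25 ft; q_2 = 2.72 × 1.84 × 16.25 = 81.33 ft³/s
w_3 = (57.8 − 25.2)/2 = 16.3 ft; q_3 = 2.19 × 1.52 × 16.3 = 54.26 ft³/s
w_4 = (57.8 − 39.8)/2 = 9 ft; q_4 = 1.15 × 0.46 × 9 = 4.761 ft³/s
Q = Σ qᵢ = 151.0 ft³/s

151 ft³/s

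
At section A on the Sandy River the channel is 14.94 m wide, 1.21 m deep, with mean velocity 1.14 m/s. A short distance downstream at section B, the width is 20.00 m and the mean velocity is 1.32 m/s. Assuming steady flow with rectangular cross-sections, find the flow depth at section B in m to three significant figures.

Q = A₁V₁ = (14.94×1.21) × 1.14 = 20.61 m³/s
d₂ = Q/(b₂ V₂) = 20.61/(20.00×1.32) = 0.7806 m

0.781 m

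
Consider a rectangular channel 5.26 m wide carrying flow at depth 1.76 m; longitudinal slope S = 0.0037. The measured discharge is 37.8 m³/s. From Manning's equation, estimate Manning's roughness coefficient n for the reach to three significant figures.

A = b·y = 5.26 × 1.76 = 9.258 m²
P = b + 2y = 5.26 + 2×1.76 = 8.780 m
R = A/P = 9.258/8.780 = 1.054 m
n = (1/Q)·A·R^(2/3)·S^(1/2) = (1/37.8) × 9.258 × 1.036 × 0.06083 = 0.01543

0.0154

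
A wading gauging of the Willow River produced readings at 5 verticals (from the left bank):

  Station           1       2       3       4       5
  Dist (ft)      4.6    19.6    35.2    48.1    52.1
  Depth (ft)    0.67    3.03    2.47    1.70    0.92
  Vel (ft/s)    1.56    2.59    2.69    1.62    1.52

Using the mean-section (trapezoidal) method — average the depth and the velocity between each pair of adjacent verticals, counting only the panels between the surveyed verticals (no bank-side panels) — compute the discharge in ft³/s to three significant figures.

Panel 1-2: Δb = 15 ft, d̄ = (0.67+3.03)/2 = 1.85, v̄ = (1.56+2.59)/2 = 2.075 → q = 15×1.85×2.075 = 57.58 ft³/s
Panel 2-3: Δb = 15.6 ft, d̄ = (3.03+2.47)/2 = 2.75, v̄ = (2.59+2.69)/2 = 2.64 → q = 15.6×2.75×2.64 = 113.3 ft³/s
Panel 3-4: Δb = 12.9 ft, d̄ = (2.47+1.70)/2 = 2.085, v̄ = (2.69+1.62)/2 = 2.155 → q = 12.9×2.085×2.155 = 57.96 ft³/s
Panel 4-5: Δb = 4 ft, d̄ = (1.70+0.92)/2 = 1.31, v̄ = (1.62+1.52)/2 = 1.57 → q = 4×1.31×1.57 = 8.227 ft³/s
Q = Σ q = 237.0 ft³/s

237 ft³/s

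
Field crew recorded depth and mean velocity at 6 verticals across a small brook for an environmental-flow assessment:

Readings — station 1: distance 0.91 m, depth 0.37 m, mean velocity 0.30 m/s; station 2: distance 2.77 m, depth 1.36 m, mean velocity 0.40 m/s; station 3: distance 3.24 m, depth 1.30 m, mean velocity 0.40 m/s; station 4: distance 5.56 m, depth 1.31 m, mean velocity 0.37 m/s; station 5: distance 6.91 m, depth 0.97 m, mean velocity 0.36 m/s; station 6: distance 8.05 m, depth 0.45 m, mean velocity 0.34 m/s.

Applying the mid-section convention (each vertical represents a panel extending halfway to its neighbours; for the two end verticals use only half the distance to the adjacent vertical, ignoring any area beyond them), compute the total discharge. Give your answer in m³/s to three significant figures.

2.87 m³/s

w_1 = (2.77 − 0.91)/2 = 0.93 m; q_1 = 0.30 × 0.37 × 0.93 = 0.1032 m³/s
w_2 = (3.24 − 0.91)/2 = 1.165 m; q_2 = 0.40 × 1.36 × 1.165 = 0.6338 m³/s
w_3 = (5.56 − 2.77)/2 = 1.395 m; q_3 = 0.40 × 1.30 × 1.395 = 0.7254 m³/s
w_4 = (6.91 − 3.24)/2 = 1.835 m; q_4 = 0.37 × 1.31 × 1.835 = 0.8894 m³/s
w_5 = (8.05 − 5.56)/2 = 1.245 m; q_5 = 0.36 × 0.97 × 1.245 = 0.4348 m³/s
w_6 = (8.05 − 6.91)/2 = 0.57 m; q_6 = 0.34 × 0.45 × 0.57 = 0.08721 m³/s
Q = Σ qᵢ = 2.874 m³/s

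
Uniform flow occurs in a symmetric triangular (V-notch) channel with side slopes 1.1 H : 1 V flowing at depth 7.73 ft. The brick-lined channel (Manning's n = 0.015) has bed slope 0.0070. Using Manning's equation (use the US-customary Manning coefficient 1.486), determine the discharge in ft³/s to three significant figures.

A = z·y² = 1.1×7.73² = 65.73 ft²
P = 2y√(1+z²) = 2×7.73×√(1+1.1²) = 22.98 ft
R = A/P = 65.73/22.98 = 2.860 ft
Q = (1.486/n)·A·R^(2/3)·S^(1/2) = (1.486/0.015) × 65.73 × 2.860^(2/3) × 0.0070^(1/2) = 1098 ft³/s

1100 ft³/s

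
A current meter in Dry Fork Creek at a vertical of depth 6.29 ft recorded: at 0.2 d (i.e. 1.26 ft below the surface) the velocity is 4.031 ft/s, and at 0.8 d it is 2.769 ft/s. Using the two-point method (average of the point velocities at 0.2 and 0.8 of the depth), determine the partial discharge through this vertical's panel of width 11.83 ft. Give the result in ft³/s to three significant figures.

253 ft³/s

v̄ = (4.031 + 2.769) / 2 = 3.400 ft/s
q = v̄ × d × w = 3.400 × 6.29 × 11.83 = 253.0 ft³/s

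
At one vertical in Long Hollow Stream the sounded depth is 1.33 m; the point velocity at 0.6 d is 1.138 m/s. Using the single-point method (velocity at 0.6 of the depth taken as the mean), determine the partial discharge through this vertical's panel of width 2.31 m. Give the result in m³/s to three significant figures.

3.50 m³/s

v̄ = v₀.₆ = 1.138 m/s
q = v̄ × d × w = 1.138 × 1.33 × 2.31 = 3.496 m³/s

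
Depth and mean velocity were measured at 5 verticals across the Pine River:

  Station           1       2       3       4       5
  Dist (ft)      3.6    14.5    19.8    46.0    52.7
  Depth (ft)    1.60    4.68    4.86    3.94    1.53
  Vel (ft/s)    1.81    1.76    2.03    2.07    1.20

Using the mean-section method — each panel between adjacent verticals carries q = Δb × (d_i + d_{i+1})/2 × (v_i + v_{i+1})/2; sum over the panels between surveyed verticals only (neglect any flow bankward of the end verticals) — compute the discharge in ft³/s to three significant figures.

Panel 1-2: Δb = 10.9 ft, d̄ = (1.60+4.68)/2 = 3.14, v̄ = (1.81+1.76)/2 = 1.785 → q = 10.9×3.14×1.785 = 61.09 ft³/s
Panel 2-3: Δb = 5.3 ft, d̄ = (4.68+4.86)/2 = 4.77, v̄ = (1.76+2.03)/2 = 1.895 → q = 5.3×4.77×1.895 = 47.91 ft³/s
Panel 3-4: Δb = 26.2 ft, d̄ = (4.86+3.94)/2 = 4.4, v̄ = (2.03+2.07)/2 = 2.05 → q = 26.2×4.4×2.05 = 236.3 ft³/s
Panel 4-5: Δb = 6.7 ft, d̄ = (3.94+1.53)/2 = 2.735, v̄ = (2.07+1.20)/2 = 1.635 → q = 6.7×2.735×1.635 = 29.96 ft³/s
Q = Σ q = 375.3 ft³/s

375 ft³/s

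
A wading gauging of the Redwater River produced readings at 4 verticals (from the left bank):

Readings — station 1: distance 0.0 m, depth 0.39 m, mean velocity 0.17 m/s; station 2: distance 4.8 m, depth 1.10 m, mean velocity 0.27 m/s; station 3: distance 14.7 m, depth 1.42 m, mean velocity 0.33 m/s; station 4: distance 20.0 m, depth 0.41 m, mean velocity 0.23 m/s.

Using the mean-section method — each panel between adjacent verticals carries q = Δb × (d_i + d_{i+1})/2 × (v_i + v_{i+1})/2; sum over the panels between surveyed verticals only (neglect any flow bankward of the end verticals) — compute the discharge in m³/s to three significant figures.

5.89 m³/s

Panel 1-2: Δb = 4.8 m, d̄ = (0.39+1.10)/2 = 0.745, v̄ = (0.17+0.27)/2 = 0.22 → q = 4.8×0.745×0.22 = 0.7867 m³/s
Panel 2-3: Δb = 9.9 m, d̄ = (1.10+1.42)/2 = 1.26, v̄ = (0.27+0.33)/2 = 0.3 → q = 9.9×1.26×0.3 = 3.742 m³/s
Panel 3-4: Δb = 5.3 m, d̄ = (1.42+0.41)/2 = 0.915, v̄ = (0.33+0.23)/2 = 0.28 → q = 5.3×0.915×0.28 = 1.358 m³/s
Q = Σ q = 5.887 m³/s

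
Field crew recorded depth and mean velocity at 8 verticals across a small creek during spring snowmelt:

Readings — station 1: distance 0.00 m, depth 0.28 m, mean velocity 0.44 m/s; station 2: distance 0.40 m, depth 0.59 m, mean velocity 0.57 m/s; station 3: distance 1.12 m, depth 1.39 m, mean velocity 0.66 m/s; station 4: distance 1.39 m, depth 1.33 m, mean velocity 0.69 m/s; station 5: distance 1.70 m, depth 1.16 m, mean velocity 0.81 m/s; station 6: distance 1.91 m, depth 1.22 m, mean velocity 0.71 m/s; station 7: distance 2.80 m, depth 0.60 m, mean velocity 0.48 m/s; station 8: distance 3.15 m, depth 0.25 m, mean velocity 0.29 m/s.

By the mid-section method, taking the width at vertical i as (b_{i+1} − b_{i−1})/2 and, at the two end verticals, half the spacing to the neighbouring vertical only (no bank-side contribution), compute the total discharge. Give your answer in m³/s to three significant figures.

w_1 = (0.40 − 0.00)/2 = 0.2 m; q_1 = 0.44 × 0.28 × 0.2 = 0.02464 m³/s
w_2 = (1.12 − 0.00)/2 = 0.56 m; q_2 = 0.57 × 0.59 × 0.56 = 0.1883 m³/s
w_3 = (1.39 − 0.40)/2 = 0.495 m; q_3 = 0.66 × 1.39 × 0.495 = 0.4541 m³/s
w_4 = (1.70 − 1.12)/2 = 0.29 m; q_4 = 0.69 × 1.33 × 0.29 = 0.2661 m³/s
w_5 = (1.91 − 1.39)/2 = 0.26 m; q_5 = 0.81 × 1.16 × 0.26 = 0.2443 m³/s
w_6 = (2.80 − 1.70)/2 = 0.55 m; q_6 = 0.71 × 1.22 × 0.55 = 0.4764 m³/s
w_7 = (3.15 − 1.91)/2 = 0.62 m; q_7 = 0.48 × 0.60 × 0.62 = 0.1786 m³/s
w_8 = (3.15 − 2.80)/2 = 0.175 m; q_8 = 0.29 × 0.25 × 0.175 = 0.01269 m³/s
Q = Σ qᵢ = 1.845 m³/s

1.85 m³/s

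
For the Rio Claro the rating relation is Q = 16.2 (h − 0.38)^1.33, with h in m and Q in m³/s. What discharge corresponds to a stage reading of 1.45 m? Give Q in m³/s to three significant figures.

Q = 16.2 × (1.45 − 0.38)^1.33 = 16.2 × 1.07^1.33 = 17.73 m³/s

17.7 m³/s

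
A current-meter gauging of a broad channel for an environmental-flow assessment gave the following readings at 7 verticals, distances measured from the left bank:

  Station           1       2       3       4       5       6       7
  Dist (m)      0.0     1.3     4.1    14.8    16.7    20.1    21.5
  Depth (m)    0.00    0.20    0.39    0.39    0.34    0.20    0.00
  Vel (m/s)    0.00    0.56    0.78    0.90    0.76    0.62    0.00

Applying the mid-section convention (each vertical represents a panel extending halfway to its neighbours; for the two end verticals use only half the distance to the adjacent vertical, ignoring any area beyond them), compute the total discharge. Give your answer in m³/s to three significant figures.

5.48 m³/s

w_2 = (4.1 − 0.0)/2 = 2.05 m; q_2 = 0.56 × 0.20 × 2.05 = 0.2296 m³/s
w_3 = (14.8 − 1.3)/2 = 6.75 m; q_3 = 0.78 × 0.39 × 6.75 = 2.053 m³/s
w_4 = (16.7 − 4.1)/2 = 6.3 m; q_4 = 0.90 × 0.39 × 6.3 = 2.211 m³/s
w_5 = (20.1 − 14.8)/2 = 2.65 m; q_5 = 0.76 × 0.34 × 2.65 = 0.6848 m³/s
w_6 = (21.5 − 16.7)/2 = 2.4 m; q_6 = 0.62 × 0.20 × 2.4 = 0.2976 m³/s
Stations 1, 7 contribute zero (depth or velocity is 0).
Q = Σ qᵢ = 5.477 m³/s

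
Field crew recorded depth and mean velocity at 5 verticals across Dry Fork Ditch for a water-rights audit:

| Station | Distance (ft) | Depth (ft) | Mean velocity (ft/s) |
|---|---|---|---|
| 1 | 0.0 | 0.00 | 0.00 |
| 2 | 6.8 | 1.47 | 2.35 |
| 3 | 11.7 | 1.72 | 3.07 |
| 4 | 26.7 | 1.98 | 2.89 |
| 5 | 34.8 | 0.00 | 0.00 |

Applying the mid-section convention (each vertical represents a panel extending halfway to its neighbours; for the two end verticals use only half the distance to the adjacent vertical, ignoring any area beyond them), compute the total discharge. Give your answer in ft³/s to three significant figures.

139 ft³/s

w_2 = (11.7 − 0.0)/2 = 5.85 ft; q_2 = 2.35 × 1.47 × 5.85 = 20.21 ft³/s
w_3 = (26.7 − 6.8)/2 = 9.95 ft; q_3 = 3.07 × 1.72 × 9.95 = 52.54 ft³/s
w_4 = (34.8 − 11.7)/2 = 11.55 ft; q_4 = 2.89 × 1.98 × 11.55 = 66.09 ft³/s
Stations 1, 5 contribute zero (depth or velocity is 0).
Q = Σ qᵢ = 138.8 ft³/s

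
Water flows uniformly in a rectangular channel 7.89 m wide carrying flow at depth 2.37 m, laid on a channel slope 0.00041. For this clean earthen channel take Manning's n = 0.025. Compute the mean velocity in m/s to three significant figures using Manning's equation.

A = b·y = 7.89 × 2.37 = 18.70 m²
P = b + 2y = 7.89 + 2×2.37 = 12.63 m
R = A/P = 18.70/12.63 = 1.481 m
Q = (1/n)·A·R^(2/3)·S^(1/2) = (1/0.025) × 18.70 × 1.481^(2/3) × 0.00041^(1/2) = 19.67 m³/s
V = Q/A = 19.67/18.70 = 1.052 m/s

1.05 m/s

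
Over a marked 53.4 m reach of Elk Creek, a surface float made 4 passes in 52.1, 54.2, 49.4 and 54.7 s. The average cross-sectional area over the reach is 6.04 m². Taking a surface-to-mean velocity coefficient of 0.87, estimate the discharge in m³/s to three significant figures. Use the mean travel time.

t̄ = (52.1 + 54.2 + 49.4 + 54.7) / 4 = 52.6 s
v_surface = L / t̄ = 53.4 / 52.6 = 1.015 m/s
v_mean = 0.87 × 1.015 = 0.8832 m/s
Q = A × v_mean = 6.04 × 0.8832 = 5.335 m³/s

5.33 m³/s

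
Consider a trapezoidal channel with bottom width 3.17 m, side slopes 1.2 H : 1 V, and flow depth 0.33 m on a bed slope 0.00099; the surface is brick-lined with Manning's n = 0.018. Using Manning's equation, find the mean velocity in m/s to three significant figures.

A = (b + z·y)·y = (3.17 + 1.2×0.33)×0.33 = 1.177 m²
P = b + 2y√(1+z²) = 3.17 + 2×0.33×√(1+1.2²) = 4.201 m
R = A/P = 1.177/4.201 = 0.2801 m
Q = (1/n)·A·R^(2/3)·S^(1/2) = (1/0.018) × 1.177 × 0.2801^(2/3) × 0.00099^(1/2) = 0.8807 m³/s
V = Q/A = 0.8807/1.177 = 0.7484 m/s

0.748 m/s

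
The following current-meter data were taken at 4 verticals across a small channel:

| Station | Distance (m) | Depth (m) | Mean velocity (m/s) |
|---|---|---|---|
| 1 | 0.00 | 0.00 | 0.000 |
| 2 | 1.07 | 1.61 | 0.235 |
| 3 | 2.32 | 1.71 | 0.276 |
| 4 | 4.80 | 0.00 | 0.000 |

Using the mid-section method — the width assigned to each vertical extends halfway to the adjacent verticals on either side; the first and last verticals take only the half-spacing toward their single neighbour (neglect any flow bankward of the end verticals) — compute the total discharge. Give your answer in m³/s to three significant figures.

w_2 = (2.32 − 0.00)/2 = 1.16 m; q_2 = 0.235 × 1.61 × 1.16 = 0.4389 m³/s
w_3 = (4.80 − 1.07)/2 = 1.865 m; q_3 = 0.276 × 1.71 × 1.865 = 0.8802 m³/s
Stations 1, 4 contribute zero (depth or velocity is 0).
Q = Σ qᵢ = 1.319 m³/s

1.32 m³/s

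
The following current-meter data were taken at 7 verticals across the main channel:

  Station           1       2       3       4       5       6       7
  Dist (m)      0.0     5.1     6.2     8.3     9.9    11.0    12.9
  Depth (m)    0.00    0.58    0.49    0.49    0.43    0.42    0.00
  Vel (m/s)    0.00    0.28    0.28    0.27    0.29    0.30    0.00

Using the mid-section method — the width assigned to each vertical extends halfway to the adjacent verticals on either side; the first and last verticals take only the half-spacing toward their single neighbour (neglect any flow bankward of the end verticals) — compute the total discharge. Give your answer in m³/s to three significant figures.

w_2 = (6.2 − 0.0)/2 = 3.1 m; q_2 = 0.28 × 0.58 × 3.1 = 0.5034 m³/s
w_3 = (8.3 − 5.1)/2 = 1.6 m; q_3 = 0.28 × 0.49 × 1.6 = 0.2195 m³/s
w_4 = (9.9 − 6.2)/2 = 1.85 m; q_4 = 0.27 × 0.49 × 1.85 = 0.2448 m³/s
w_5 = (11.0 − 8.3)/2 = 1.35 m; q_5 = 0.29 × 0.43 × 1.35 = 0.1683 m³/s
w_6 = (12.9 − 9.9)/2 = 1.5 m; q_6 = 0.30 × 0.42 × 1.5 = 0.1890 m³/s
Stations 1, 7 contribute zero (depth or velocity is 0).
Q = Σ qᵢ = 1.325 m³/s

1.33 m³/s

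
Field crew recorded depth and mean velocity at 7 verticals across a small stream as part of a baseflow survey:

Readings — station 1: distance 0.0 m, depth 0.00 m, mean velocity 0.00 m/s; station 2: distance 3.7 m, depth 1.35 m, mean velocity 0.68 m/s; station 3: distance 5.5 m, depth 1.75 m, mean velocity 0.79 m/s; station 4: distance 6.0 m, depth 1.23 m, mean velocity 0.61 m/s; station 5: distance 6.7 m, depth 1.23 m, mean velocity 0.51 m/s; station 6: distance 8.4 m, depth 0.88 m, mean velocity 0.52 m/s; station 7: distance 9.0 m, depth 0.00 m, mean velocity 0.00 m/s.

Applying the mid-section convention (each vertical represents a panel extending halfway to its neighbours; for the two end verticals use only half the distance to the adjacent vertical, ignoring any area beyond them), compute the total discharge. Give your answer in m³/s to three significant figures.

w_2 = (5.5 − 0.0)/2 = 2.75 m; q_2 = 0.68 × 1.35 × 2.75 = 2.525 m³/s
w_3 = (6.0 − 3.7)/2 = 1.15 m; q_3 = 0.79 × 1.75 × 1.15 = 1.590 m³/s
w_4 = (6.7 − 5.5)/2 = 0.6 m; q_4 = 0.61 × 1.23 × 0.6 = 0.4502 m³/s
w_5 = (8.4 − 6.0)/2 = 1.2 m; q_5 = 0.51 × 1.23 × 1.2 = 0.7528 m³/s
w_6 = (9.0 − 6.7)/2 = 1.15 m; q_6 = 0.52 × 0.88 × 1.15 = 0.5262 m³/s
Stations 1, 7 contribute zero (depth or velocity is 0).
Q = Σ qᵢ = 5.844 m³/s

5.84 m³/s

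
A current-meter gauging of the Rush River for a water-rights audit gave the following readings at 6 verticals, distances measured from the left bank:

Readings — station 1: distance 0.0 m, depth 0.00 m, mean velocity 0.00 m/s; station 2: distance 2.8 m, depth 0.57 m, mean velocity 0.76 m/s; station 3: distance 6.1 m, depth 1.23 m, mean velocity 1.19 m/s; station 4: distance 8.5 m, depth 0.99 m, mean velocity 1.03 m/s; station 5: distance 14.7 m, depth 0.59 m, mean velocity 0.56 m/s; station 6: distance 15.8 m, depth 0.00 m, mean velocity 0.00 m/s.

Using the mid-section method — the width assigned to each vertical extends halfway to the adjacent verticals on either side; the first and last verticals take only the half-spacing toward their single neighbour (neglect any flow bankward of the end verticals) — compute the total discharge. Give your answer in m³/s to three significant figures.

w_2 = (6.1 − 0.0)/2 = 3.05 m; q_2 = 0.76 × 0.57 × 3.05 = 1.321 m³/s
w_3 = (8.5 − 2.8)/2 = 2.85 m; q_3 = 1.19 × 1.23 × 2.85 = 4.172 m³/s
w_4 = (14.7 − 6.1)/2 = 4.3 m; q_4 = 1.03 × 0.99 × 4.3 = 4.385 m³/s
w_5 = (15.8 − 8.5)/2 = 3.65 m; q_5 = 0.56 × 0.59 × 3.65 = 1.206 m³/s
Stations 1, 6 contribute zero (depth or velocity is 0).
Q = Σ qᵢ = 11.08 m³/s

11.1 m³/s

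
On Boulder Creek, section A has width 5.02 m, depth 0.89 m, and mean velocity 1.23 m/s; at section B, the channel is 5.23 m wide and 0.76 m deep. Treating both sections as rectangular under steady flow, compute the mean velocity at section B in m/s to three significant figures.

1.38 m/s

Q = A₁V₁ = (5.02×0.89) × 1.23 = 5.495 m³/s
A₂ = 5.23 × 0.76 = 3.975 m²
V₂ = Q/A₂ = 5.495/3.975 = 1.383 m/s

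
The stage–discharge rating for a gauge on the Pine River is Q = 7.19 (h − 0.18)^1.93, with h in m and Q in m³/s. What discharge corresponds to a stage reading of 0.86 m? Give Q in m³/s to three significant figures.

Q = 7.19 × (0.86 − 0.18)^1.93 = 7.19 × 0.68^1.93 = 3.416 m³/s

3.42 m³/s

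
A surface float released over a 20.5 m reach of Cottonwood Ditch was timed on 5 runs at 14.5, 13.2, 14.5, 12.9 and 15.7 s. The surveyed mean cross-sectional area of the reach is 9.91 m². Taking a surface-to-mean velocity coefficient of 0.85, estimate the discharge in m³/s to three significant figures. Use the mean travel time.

t̄ = (14.5 + 13.2 + 14.5 + 12.9 + 15.7) / 5 = 14.16 s
v_surface = L / t̄ = 20.5 / 14.16 = 1.448 m/s
v_mean = 0.85 × 1.448 = 1.231 m/s
Q = A × v_mean = 9.91 × 1.231 = 12.20 m³/s

12.2 m³/s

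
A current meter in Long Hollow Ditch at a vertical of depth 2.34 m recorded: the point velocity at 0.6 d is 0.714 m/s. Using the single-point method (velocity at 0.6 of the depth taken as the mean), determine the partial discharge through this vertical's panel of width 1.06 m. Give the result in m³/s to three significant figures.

v̄ = v₀.₆ = 0.714 m/s
q = v̄ × d × w = 0.7140 × 2.34 × 1.06 = 1.771 m³/s

1.77 m³/s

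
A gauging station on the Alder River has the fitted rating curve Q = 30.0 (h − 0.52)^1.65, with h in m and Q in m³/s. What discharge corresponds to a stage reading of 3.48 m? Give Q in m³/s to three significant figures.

Q = 30.0 × (3.48 − 0.52)^1.65 = 30.0 × 2.96^1.65 = 179.8 m³/s

180 m³/s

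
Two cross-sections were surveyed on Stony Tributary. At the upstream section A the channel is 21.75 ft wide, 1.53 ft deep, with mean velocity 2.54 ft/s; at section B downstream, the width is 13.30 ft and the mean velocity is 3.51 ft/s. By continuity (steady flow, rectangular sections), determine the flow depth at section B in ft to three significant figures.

Q = A₁V₁ = (21.75×1.53) × 2.54 = 84.52 ft³/s
d₂ = Q/(b₂ V₂) = 84.52/(13.30×3.51) = 1.811 ft

1.81 ft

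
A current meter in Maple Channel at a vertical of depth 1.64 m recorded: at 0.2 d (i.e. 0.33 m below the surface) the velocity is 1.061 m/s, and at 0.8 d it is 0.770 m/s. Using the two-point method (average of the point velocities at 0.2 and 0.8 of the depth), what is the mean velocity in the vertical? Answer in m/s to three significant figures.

v̄ = (1.061 + 0.770) / 2 = 0.9155 m/s

0.916 m/s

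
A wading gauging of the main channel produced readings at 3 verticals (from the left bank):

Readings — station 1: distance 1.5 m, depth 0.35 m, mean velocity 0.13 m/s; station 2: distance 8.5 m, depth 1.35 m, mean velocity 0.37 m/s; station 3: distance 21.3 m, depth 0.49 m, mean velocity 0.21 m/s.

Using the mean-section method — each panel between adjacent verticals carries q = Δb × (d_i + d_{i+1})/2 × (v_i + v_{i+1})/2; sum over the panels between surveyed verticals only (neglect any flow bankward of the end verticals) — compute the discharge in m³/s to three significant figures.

4.90 m³/s

Panel 1-2: Δb = 7 m, d̄ = (0.35+1.35)/2 = 0.85, v̄ = (0.13+0.37)/2 = 0.25 → q = 7×0.85×0.25 = 1.488 m³/s
Panel 2-3: Δb = 12.8 m, d̄ = (1.35+0.49)/2 = 0.92, v̄ = (0.37+0.21)/2 = 0.29 → q = 12.8×0.92×0.29 = 3.415 m³/s
Q = Σ q = 4.903 m³/s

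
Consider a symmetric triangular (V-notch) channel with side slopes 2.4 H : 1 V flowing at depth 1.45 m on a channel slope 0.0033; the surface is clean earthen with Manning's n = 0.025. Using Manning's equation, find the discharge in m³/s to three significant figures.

8.87 m³/s

A = z·y² = 2.4×1.45² = 5.046 m²
P = 2y√(1+z²) = 2×1.45×√(1+2.4²) = 7.540 m
R = A/P = 5.046/7.540 = 0.6692 m
Q = (1/n)·A·R^(2/3)·S^(1/2) = (1/0.025) × 5.046 × 0.6692^(2/3) × 0.0033^(1/2) = 8.871 m³/s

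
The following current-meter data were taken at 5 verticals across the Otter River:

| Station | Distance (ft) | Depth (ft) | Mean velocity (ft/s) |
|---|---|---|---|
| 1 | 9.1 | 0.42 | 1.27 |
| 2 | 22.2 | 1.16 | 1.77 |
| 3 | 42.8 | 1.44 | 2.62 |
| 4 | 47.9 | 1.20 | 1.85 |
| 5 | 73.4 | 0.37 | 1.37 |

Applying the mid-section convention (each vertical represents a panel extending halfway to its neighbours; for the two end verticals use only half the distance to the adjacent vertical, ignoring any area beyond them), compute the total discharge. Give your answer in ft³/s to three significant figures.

127 ft³/s

w_1 = (22.2 − 9.1)/2 = 6.55 ft; q_1 = 1.27 × 0.42 × 6.55 = 3.494 ft³/s
w_2 = (42.8 − 9.1)/2 = 16.85 ft; q_2 = 1.77 × 1.16 × 16.85 = 34.60 ft³/s
w_3 = (47.9 − 22.2)/2 = 12.85 ft; q_3 = 2.62 × 1.44 × 12.85 = 48.48 ft³/s
w_4 = (73.4 − 42.8)/2 = 15.3 ft; q_4 = 1.85 × 1.20 × 15.3 = 33.97 ft³/s
w_5 = (73.4 − 47.9)/2 = 12.75 ft; q_5 = 1.37 × 0.37 × 12.75 = 6.463 ft³/s
Q = Σ qᵢ = 127.0 ft³/s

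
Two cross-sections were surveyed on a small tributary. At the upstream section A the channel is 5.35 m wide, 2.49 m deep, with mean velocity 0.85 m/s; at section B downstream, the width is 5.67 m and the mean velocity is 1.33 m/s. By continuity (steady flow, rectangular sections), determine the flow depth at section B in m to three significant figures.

1.50 m

Q = A₁V₁ = (5.35×2.49) × 0.85 = 11.32 m³/s
d₂ = Q/(b₂ V₂) = 11.32/(5.67×1.33) = 1.502 m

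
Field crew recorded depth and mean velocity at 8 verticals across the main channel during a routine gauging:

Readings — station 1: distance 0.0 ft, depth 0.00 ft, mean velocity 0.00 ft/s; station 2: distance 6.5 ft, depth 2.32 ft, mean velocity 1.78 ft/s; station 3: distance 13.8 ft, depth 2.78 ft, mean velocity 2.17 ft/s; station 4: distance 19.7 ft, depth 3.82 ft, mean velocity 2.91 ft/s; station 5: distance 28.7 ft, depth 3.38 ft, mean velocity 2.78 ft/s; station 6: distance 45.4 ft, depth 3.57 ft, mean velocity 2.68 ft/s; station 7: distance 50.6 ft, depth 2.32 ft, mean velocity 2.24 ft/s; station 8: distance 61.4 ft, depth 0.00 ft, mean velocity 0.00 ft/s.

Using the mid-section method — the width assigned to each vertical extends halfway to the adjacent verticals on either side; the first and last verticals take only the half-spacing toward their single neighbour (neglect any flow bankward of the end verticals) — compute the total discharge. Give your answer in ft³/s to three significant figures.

w_2 = (13.8 − 0.0)/2 = 6.9 ft; q_2 = 1.78 × 2.32 × 6.9 = 28.49 ft³/s
w_3 = (19.7 − 6.5)/2 = 6.6 ft; q_3 = 2.17 × 2.78 × 6.6 = 39.82 ft³/s
w_4 = (28.7 − 13.8)/2 = 7.45 ft; q_4 = 2.91 × 3.82 × 7.45 = 82.82 ft³/s
w_5 = (45.4 − 19.7)/2 = 12.85 ft; q_5 = 2.78 × 3.38 × 12.85 = 120.7 ft³/s
w_6 = (50.6 − 28.7)/2 = 10.95 ft; q_6 = 2.68 × 3.57 × 10.95 = 104.8 ft³/s
w_7 = (61.4 − 45.4)/2 = 8 ft; q_7 = 2.24 × 2.32 × 8 = 41.57 ft³/s
Stations 1, 8 contribute zero (depth or velocity is 0).
Q = Σ qᵢ = 418.2 ft³/s

418 ft³/s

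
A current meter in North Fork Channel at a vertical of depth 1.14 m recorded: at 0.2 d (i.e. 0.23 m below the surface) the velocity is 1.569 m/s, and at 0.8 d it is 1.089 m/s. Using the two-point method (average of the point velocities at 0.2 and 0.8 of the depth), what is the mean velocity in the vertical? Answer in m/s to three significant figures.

v̄ = (1.569 + 1.089) / 2 = 1.329 m/s

1.33 m/s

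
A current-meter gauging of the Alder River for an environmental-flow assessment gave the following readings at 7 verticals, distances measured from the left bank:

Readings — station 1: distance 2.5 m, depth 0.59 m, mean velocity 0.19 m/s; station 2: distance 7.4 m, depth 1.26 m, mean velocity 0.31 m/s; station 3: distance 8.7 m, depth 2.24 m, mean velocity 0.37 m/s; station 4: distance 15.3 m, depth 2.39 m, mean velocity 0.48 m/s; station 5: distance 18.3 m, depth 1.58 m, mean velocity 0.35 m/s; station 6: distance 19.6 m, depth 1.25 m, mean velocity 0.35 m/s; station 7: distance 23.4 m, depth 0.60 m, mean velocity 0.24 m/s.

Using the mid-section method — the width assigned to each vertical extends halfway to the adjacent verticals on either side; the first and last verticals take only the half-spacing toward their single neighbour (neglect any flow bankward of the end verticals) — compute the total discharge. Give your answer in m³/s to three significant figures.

w_1 = (7.4 − 2.5)/2 = 2.45 m; q_1 = 0.19 × 0.59 × 2.45 = 0.2746 m³/s
w_2 = (8.7 − 2.5)/2 = 3.1 m; q_2 = 0.31 × 1.26 × 3.1 = 1.211 m³/s
w_3 = (15.3 − 7.4)/2 = 3.95 m; q_3 = 0.37 × 2.24 × 3.95 = 3.274 m³/s
w_4 = (18.3 − 8.7)/2 = 4.8 m; q_4 = 0.48 × 2.39 × 4.8 = 5.507 m³/s
w_5 = (19.6 − 15.3)/2 = 2.15 m; q_5 = 0.35 × 1.58 × 2.15 = 1.189 m³/s
w_6 = (23.4 − 18.3)/2 = 2.55 m; q_6 = 0.35 × 1.25 × 2.55 = 1.116 m³/s
w_7 = (23.4 − 19.6)/2 = 1.9 m; q_7 = 0.24 × 0.60 × 1.9 = 0.2736 m³/s
Q = Σ qᵢ = 12.84 m³/s

12.8 m³/s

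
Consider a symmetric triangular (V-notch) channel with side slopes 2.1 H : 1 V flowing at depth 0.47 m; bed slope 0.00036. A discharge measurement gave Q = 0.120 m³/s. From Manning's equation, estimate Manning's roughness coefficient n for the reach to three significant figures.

0.0261

A = z·y² = 2.1×0.47² = 0.4639 m²
P = 2y√(1+z²) = 2×0.47×√(1+2.1²) = 2.186 m
R = A/P = 0.4639/2.186 = 0.2122 m
n = (1/Q)·A·R^(2/3)·S^(1/2) = (1/0.120) × 0.4639 × 0.3557 × 0.01897 = 0.02609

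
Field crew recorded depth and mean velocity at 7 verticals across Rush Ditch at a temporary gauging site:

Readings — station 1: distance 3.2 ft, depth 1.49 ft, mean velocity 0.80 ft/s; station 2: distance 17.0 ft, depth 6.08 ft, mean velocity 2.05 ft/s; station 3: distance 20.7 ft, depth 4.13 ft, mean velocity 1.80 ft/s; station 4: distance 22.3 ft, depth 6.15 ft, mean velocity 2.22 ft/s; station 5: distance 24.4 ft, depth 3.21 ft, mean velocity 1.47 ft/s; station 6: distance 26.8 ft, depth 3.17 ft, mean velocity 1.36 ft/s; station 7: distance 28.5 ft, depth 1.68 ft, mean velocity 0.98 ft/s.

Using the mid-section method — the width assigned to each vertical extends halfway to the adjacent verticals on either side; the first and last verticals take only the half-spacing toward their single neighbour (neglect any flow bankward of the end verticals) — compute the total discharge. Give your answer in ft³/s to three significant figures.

w_1 = (17.0 − 3.2)/2 = 6.9 ft; q_1 = 0.80 × 1.49 × 6.9 = 8.225 ft³/s
w_2 = (20.7 − 3.2)/2 = 8.75 ft; q_2 = 2.05 × 6.08 × 8.75 = 109.1 ft³/s
w_3 = (22.3 − 17.0)/2 = 2.65 ft; q_3 = 1.80 × 4.13 × 2.65 = 19.70 ft³/s
w_4 = (24.4 − 20.7)/2 = 1.85 ft; q_4 = 2.22 × 6.15 × 1.85 = 25.26 ft³/s
w_5 = (26.8 − 22.3)/2 = 2.25 ft; q_5 = 1.47 × 3.21 × 2.25 = 10.62 ft³/s
w_6 = (28.5 − 24.4)/2 = 2.05 ft; q_6 = 1.36 × 3.17 × 2.05 = 8.838 ft³/s
w_7 = (28.5 − 26.8)/2 = 0.85 ft; q_7 = 0.98 × 1.68 × 0.85 = 1.399 ft³/s
Q = Σ qᵢ = 183.1 ft³/s

183 ft³/s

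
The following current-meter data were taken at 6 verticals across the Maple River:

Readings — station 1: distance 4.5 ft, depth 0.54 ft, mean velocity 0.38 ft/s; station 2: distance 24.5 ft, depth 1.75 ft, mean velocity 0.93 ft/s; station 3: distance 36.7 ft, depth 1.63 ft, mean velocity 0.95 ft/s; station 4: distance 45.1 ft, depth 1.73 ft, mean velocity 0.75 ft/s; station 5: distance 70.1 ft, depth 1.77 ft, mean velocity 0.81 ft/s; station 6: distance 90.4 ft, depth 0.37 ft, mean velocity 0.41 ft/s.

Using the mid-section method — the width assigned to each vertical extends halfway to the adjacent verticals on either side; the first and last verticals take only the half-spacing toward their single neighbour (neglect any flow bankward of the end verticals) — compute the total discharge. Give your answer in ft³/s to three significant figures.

w_1 = (24.5 − 4.5)/2 = 10 ft; q_1 = 0.38 × 0.54 × 10 = 2.052 ft³/s
w_2 = (36.7 − 4.5)/2 = 16.1 ft; q_2 = 0.93 × 1.75 × 16.1 = 26.20 ft³/s
w_3 = (45.1 − 24.5)/2 = 10.3 ft; q_3 = 0.95 × 1.63 × 10.3 = 15.95 ft³/s
w_4 = (70.1 − 36.7)/2 = 16.7 ft; q_4 = 0.75 × 1.73 × 16.7 = 21.67 ft³/s
w_5 = (90.4 − 45.1)/2 = 22.65 ft; q_5 = 0.81 × 1.77 × 22.65 = 32.47 ft³/s
w_6 = (90.4 − 70.1)/2 = 10.15 ft; q_6 = 0.41 × 0.37 × 10.15 = 1.540 ft³/s
Q = Σ qᵢ = 99.89 ft³/s

99.9 ft³/s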